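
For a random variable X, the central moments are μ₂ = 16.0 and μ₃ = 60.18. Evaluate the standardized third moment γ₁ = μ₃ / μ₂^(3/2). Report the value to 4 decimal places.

σ = √μ₂ = √16.0 = 4.00000
σ³ = μ₂^(3/2) = 64.00000
γ₁ = μ₃/σ³ = 60.18 / 64.00000 ≈ 0.9403

0.9403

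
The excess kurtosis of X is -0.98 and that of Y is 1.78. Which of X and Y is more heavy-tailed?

Y

Higher excess kurtosis ⇒ heavier tails relative to the normal distribution.
-0.98 vs 1.78: the larger is 1.78, so Y has heavier tails. (Y is leptokurtic — heavier-than-normal tails; the other is platykurtic.)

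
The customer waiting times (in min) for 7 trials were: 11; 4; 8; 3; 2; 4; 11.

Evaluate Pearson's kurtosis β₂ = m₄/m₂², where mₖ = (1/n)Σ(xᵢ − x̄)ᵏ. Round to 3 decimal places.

x̄ = 6.1429
Σ(xᵢ − x̄)² = 86.8571 ⇒ m₂ = 12.40816
Σ(xᵢ − x̄)⁴ = 1559.3586 ⇒ m₄ = 222.76551
m₂² = 153.96252
β₂ = m₄/m₂² = 222.76551 / 153.96252 ≈ 1.447

1.447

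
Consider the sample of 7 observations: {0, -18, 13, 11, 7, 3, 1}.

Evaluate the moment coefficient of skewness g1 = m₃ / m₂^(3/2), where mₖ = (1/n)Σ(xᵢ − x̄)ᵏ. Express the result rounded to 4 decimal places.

x̄ = (0 - 18 + 13 + 11 + 7 + 3 + 1) / 7 = 2.4286
deviations (xᵢ − x̄): -2.4286, -20.4286, 10.5714, 8.5714, 4.5714, 0.5714, -1.4286
Σ(xᵢ − x̄)² = 631.7143 ⇒ m₂ = 631.7143/7 = 90.24490
Σ(xᵢ − x̄)³ = -6635.7551 ⇒ m₃ = -6635.7551/7 = -947.96501
m₂^(3/2) = 90.24490^(1.5) = 857.30230
g1 = m₃ / m₂^(3/2) = -947.96501 / 857.30230 ≈ -1.1058

-1.1058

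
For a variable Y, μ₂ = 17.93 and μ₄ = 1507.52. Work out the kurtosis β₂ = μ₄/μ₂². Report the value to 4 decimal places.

4.6892

μ₂² = 17.93² = 321.48490
μ₄/μ₂² = 1507.52 / 321.48490 = 4.68924
β₂ ≈ 4.6892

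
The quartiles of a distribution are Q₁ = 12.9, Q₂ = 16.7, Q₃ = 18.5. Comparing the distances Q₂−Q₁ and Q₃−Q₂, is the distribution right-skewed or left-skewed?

Q₂ − Q₁ = 3.8;  Q₃ − Q₂ = 1.8
Q₂ − Q₁ > Q₃ − Q₂ ⇒ the lower half is more spread out ⇒ left-skewed.

left-skewed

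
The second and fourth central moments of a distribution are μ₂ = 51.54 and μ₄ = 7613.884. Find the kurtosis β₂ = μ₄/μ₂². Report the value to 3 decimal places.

2.866

μ₂² = 51.54² = 2656.37160
μ₄/μ₂² = 7613.884 / 2656.37160 = 2.86627
β₂ ≈ 2.866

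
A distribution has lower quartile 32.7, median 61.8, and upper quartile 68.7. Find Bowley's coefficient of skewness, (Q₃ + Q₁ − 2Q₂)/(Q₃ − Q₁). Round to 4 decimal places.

-0.6167

numerator: Q₃ + Q₁ − 2Q₂ = 68.7 + 32.7 − 2×61.8 = -22.2000
denominator: Q₃ − Q₁ = 68.7 − 32.7 = 36.0000
Bowley skewness = -22.2000 / 36.0000 ≈ -0.6167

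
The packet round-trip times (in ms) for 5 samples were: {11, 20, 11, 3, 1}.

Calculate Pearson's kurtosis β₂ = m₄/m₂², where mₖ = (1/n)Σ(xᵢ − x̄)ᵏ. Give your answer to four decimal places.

1.8744

x̄ = 9.2000
Σ(xᵢ − x̄)² = 228.8000 ⇒ m₂ = 45.76000
Σ(xᵢ − x̄)⁴ = 19624.7360 ⇒ m₄ = 3924.94720
m₂² = 2093.97760
β₂ = m₄/m₂² = 3924.94720 / 2093.97760 ≈ 1.8744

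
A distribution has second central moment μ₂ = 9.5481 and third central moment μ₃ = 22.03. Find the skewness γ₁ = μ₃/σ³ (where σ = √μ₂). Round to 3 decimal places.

0.747

σ = √μ₂ = √9.5481 = 3.09000
σ³ = μ₂^(3/2) = 29.50363
γ₁ = μ₃/σ³ = 22.03 / 29.50363 ≈ 0.747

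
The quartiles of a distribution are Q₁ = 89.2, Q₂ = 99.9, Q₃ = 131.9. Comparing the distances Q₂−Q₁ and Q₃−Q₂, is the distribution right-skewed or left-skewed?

Q₂ − Q₁ = 10.7;  Q₃ − Q₂ = 32.0
Q₃ − Q₂ > Q₂ − Q₁ ⇒ the upper half is more spread out ⇒ right-skewed.

right-skewed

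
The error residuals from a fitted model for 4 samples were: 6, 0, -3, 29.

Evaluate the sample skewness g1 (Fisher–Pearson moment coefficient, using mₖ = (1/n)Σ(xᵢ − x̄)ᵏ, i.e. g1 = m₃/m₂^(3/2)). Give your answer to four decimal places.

0.9372

x̄ = (6 + 0 - 3 + 29) / 4 = 8.0000
deviations (xᵢ − x̄): -2.0000, -8.0000, -11.0000, 21.0000
Σ(xᵢ − x̄)² = 630.0000 ⇒ m₂ = 630.0000/4 = 157.50000
Σ(xᵢ − x̄)³ = 7410.0000 ⇒ m₃ = 7410.0000/4 = 1852.50000
m₂^(3/2) = 157.50000^(1.5) = 1976.60931
g1 = m₃ / m₂^(3/2) = 1852.50000 / 1976.60931 ≈ 0.9372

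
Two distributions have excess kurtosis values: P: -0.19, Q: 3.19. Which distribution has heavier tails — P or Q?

Q

Higher excess kurtosis ⇒ heavier tails relative to the normal distribution.
-0.19 vs 3.19: the larger is 3.19, so Q has heavier tails. (Q is leptokurtic — heavier-than-normal tails; the other is platykurtic.)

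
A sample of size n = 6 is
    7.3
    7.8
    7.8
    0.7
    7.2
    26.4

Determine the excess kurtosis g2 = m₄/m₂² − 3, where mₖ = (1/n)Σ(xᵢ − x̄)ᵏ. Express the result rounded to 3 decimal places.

x̄ = 9.5333
Σ(xᵢ − x̄)² = 378.9533 ⇒ m₂ = 63.15889
Σ(xᵢ − x̄)⁴ = 87092.3065 ⇒ m₄ = 14515.38442
m₂² = 3989.04525
g2 = m₄/m₂² − 3 = 3.63881 − 3 ≈ 0.639

0.639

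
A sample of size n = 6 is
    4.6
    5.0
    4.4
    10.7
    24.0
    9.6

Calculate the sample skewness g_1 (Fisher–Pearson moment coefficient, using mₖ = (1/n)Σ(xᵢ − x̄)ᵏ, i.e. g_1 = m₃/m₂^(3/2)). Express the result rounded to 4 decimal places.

x̄ = (4.6 + 5.0 + 4.4 + 10.7 + 24.0 + 9.6) / 6 = 9.7167
deviations (xᵢ − x̄): -5.1167, -4.7167, -5.3167, 0.9833, 14.2833, -0.1167
Σ(xᵢ − x̄)² = 281.6883 ⇒ m₂ = 281.6883/6 = 46.94806
Σ(xᵢ − x̄)³ = 2525.7706 ⇒ m₃ = 2525.7706/6 = 420.96176
m₂^(3/2) = 46.94806^(1.5) = 321.68174
g_1 = m₃ / m₂^(3/2) = 420.96176 / 321.68174 ≈ 1.3086

1.3086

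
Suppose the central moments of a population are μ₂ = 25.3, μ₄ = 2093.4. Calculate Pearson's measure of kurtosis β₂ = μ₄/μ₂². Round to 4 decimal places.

μ₂² = 25.3² = 640.09000
μ₄/μ₂² = 2093.4 / 640.09000 = 3.27048
β₂ ≈ 3.2705

3.2705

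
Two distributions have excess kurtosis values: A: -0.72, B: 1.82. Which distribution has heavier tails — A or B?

B

Higher excess kurtosis ⇒ heavier tails relative to the normal distribution.
-0.72 vs 1.82: the larger is 1.82, so B has heavier tails. (B is leptokurtic — heavier-than-normal tails; the other is platykurtic.)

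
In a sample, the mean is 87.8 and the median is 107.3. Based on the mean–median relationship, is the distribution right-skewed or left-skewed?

mean − median = 87.8 − 107.3 = -19.5
mean < median ⇒ the longer tail is on the left ⇒ left-skewed (negatively skewed).

left-skewed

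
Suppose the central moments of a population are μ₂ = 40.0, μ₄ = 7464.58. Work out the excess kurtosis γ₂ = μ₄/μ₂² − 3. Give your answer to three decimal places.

1.665

μ₂² = 40.0² = 1600.00000
μ₄/μ₂² = 7464.58 / 1600.00000 = 4.66536
γ₂ = 4.66536 − 3 ≈ 1.665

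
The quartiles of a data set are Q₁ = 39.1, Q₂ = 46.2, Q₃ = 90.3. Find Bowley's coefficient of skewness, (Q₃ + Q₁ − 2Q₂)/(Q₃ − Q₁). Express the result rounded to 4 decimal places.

0.7227

numerator: Q₃ + Q₁ − 2Q₂ = 90.3 + 39.1 − 2×46.2 = 37.0000
denominator: Q₃ − Q₁ = 90.3 − 39.1 = 51.2000
Bowley skewness = 37.0000 / 51.2000 ≈ 0.7227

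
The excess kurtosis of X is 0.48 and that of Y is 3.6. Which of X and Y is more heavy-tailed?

Y

Higher excess kurtosis ⇒ heavier tails relative to the normal distribution.
0.48 vs 3.6: the larger is 3.6, so Y has heavier tails.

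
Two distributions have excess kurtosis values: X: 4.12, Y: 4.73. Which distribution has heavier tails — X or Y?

Higher excess kurtosis ⇒ heavier tails relative to the normal distribution.
4.12 vs 4.73: the larger is 4.73, so Y has heavier tails.

Y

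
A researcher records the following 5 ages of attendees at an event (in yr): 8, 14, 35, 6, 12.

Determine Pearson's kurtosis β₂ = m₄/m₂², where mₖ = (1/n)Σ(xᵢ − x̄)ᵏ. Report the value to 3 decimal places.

x̄ = 15.0000
Σ(xᵢ − x̄)² = 540.0000 ⇒ m₂ = 108.00000
Σ(xᵢ − x̄)⁴ = 169044.0000 ⇒ m₄ = 33808.80000
m₂² = 11664.00000
β₂ = m₄/m₂² = 33808.80000 / 11664.00000 ≈ 2.899

2.899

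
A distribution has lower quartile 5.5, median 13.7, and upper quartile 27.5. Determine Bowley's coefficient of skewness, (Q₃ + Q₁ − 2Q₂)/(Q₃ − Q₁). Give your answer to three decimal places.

numerator: Q₃ + Q₁ − 2Q₂ = 27.5 + 5.5 − 2×13.7 = 5.6000
denominator: Q₃ − Q₁ = 27.5 − 5.5 = 22.0000
Bowley skewness = 5.6000 / 22.0000 ≈ 0.255

0.255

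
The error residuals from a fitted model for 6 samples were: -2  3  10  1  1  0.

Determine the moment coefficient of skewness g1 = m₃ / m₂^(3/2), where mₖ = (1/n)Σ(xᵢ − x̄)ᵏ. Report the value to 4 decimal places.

x̄ = (-2 + 3 + 10 + 1 + 1 + 0) / 6 = 2.1667
deviations (xᵢ − x̄): -4.1667, 0.8333, 7.8333, -1.1667, -1.1667, -2.1667
Σ(xᵢ − x̄)² = 86.8333 ⇒ m₂ = 86.8333/6 = 14.47222
Σ(xᵢ − x̄)³ = 395.5556 ⇒ m₃ = 395.5556/6 = 65.92593
m₂^(3/2) = 14.47222^(1.5) = 55.05577
g1 = m₃ / m₂^(3/2) = 65.92593 / 55.05577 ≈ 1.1974

1.1974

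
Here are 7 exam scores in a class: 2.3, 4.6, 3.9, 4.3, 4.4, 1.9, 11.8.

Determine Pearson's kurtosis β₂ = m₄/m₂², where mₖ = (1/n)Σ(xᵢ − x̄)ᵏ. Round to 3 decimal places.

x̄ = 4.7429
Σ(xᵢ − x̄)² = 64.8971 ⇒ m₂ = 9.27102
Σ(xᵢ − x̄)⁴ = 2581.8504 ⇒ m₄ = 368.83577
m₂² = 85.95182
β₂ = m₄/m₂² = 368.83577 / 85.95182 ≈ 4.291

4.291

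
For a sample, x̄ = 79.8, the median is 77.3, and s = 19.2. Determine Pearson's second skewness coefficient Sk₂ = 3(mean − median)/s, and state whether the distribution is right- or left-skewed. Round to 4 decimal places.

0.3906, right-skewed

Sk₂ = 3(79.8 − 77.3) / 19.2 = 3 × 2.5000 / 19.2
    = 7.5000 / 19.2 ≈ 0.3906
Sk₂ > 0 ⇒ mean > median ⇒ right-skewed (positive skew).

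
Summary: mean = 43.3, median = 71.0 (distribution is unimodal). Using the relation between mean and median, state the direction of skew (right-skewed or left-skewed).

left-skewed

mean − median = 43.3 − 71.0 = -27.7
mean < median ⇒ the longer tail is on the left ⇒ left-skewed (negatively skewed).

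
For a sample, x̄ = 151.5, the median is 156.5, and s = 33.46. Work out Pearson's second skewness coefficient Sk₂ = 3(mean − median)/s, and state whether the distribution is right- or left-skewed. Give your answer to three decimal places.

-0.448, left-skewed

Sk₂ = 3(151.5 − 156.5) / 33.46 = 3 × -5.0000 / 33.46
    = -15.0000 / 33.46 ≈ -0.448
Sk₂ < 0 ⇒ mean < median ⇒ left-skewed (negative skew).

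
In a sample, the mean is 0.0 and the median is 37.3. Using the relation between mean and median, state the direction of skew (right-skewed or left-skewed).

left-skewed

mean − median = 0.0 − 37.3 = -37.3
mean < median ⇒ the longer tail is on the left ⇒ left-skewed (negatively skewed).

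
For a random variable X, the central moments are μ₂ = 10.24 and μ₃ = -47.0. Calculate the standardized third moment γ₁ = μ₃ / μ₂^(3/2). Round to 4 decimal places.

σ = √μ₂ = √10.24 = 3.20000
σ³ = μ₂^(3/2) = 32.76800
γ₁ = μ₃/σ³ = -47.0 / 32.76800 ≈ -1.4343

-1.4343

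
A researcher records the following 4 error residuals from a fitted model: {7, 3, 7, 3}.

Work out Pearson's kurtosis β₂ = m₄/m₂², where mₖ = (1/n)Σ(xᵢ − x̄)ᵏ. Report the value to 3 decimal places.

x̄ = 5.0000
Σ(xᵢ − x̄)² = 16.0000 ⇒ m₂ = 4.00000
Σ(xᵢ − x̄)⁴ = 64.0000 ⇒ m₄ = 16.00000
m₂² = 16.00000
β₂ = m₄/m₂² = 16.00000 / 16.00000 ≈ 1.000

1.000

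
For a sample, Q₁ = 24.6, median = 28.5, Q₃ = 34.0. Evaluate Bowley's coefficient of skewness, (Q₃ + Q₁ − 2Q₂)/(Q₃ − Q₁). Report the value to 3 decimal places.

numerator: Q₃ + Q₁ − 2Q₂ = 34.0 + 24.6 − 2×28.5 = 1.6000
denominator: Q₃ − Q₁ = 34.0 − 24.6 = 9.4000
Bowley skewness = 1.6000 / 9.4000 ≈ 0.170

0.170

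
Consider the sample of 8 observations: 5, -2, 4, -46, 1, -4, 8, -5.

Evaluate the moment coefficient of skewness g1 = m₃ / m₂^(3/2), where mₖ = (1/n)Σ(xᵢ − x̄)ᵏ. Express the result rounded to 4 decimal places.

-1.9583

x̄ = (5 - 2 + 4 - 46 + 1 - 4 + 8 - 5) / 8 = -4.8750
deviations (xᵢ − x̄): 9.8750, 2.8750, 8.8750, -41.1250, 5.8750, 0.8750, 12.8750, -0.1250
Σ(xᵢ − x̄)² = 2076.8750 ⇒ m₂ = 2076.8750/8 = 259.60938
Σ(xᵢ − x̄)³ = -65529.8438 ⇒ m₃ = -65529.8438/8 = -8191.23047
m₂^(3/2) = 259.60938^(1.5) = 4182.92962
g1 = m₃ / m₂^(3/2) = -8191.23047 / 4182.92962 ≈ -1.9583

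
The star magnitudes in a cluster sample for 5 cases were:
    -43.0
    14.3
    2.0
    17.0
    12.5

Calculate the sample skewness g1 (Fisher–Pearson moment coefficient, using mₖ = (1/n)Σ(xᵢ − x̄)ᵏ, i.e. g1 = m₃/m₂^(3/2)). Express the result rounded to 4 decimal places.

x̄ = (-43.0 + 14.3 + 2.0 + 17.0 + 12.5) / 5 = 0.5600
deviations (xᵢ − x̄): -43.5600, 13.7400, 1.4400, 16.4400, 11.9400
Σ(xᵢ − x̄)² = 2501.1720 ⇒ m₂ = 2501.1720/5 = 500.23440
Σ(xᵢ − x̄)³ = -73911.5150 ⇒ m₃ = -73911.5150/5 = -14782.30301
m₂^(3/2) = 500.23440^(1.5) = 11188.20282
g1 = m₃ / m₂^(3/2) = -14782.30301 / 11188.20282 ≈ -1.3212

-1.3212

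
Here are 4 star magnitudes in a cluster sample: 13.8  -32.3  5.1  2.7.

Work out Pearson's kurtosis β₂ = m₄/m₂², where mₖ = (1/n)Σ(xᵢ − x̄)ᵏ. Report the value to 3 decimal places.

x̄ = -2.6750
Σ(xᵢ − x̄)² = 1238.4075 ⇒ m₂ = 309.60188
Σ(xᵢ − x̄)⁴ = 848413.8828 ⇒ m₄ = 212103.47071
m₂² = 95853.32100
β₂ = m₄/m₂² = 212103.47071 / 95853.32100 ≈ 2.213

2.213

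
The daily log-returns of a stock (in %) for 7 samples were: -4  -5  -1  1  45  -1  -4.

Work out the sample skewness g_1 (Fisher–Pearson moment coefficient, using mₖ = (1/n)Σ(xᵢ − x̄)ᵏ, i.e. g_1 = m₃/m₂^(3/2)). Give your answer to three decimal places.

x̄ = (-4 - 5 - 1 + 1 + 45 - 1 - 4) / 7 = 4.4286
deviations (xᵢ − x̄): -8.4286, -9.4286, -5.4286, -3.4286, 40.5714, -5.4286, -8.4286
Σ(xᵢ − x̄)² = 1947.7143 ⇒ m₂ = 1947.7143/7 = 278.24490
Σ(xᵢ − x̄)³ = 64386.2449 ⇒ m₃ = 64386.2449/7 = 9198.03499
m₂^(3/2) = 278.24490^(1.5) = 4641.31254
g_1 = m₃ / m₂^(3/2) = 9198.03499 / 4641.31254 ≈ 1.982

1.982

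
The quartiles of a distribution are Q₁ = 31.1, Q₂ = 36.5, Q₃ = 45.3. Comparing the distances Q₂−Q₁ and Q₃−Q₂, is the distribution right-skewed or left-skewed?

Q₂ − Q₁ = 5.4;  Q₃ − Q₂ = 8.8
Q₃ − Q₂ > Q₂ − Q₁ ⇒ the upper half is more spread out ⇒ right-skewed.

right-skewed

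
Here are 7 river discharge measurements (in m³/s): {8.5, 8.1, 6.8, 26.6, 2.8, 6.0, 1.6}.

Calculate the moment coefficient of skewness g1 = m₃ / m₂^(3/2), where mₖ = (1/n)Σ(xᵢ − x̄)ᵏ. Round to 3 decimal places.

x̄ = (8.5 + 8.1 + 6.8 + 26.6 + 2.8 + 6.0 + 1.6) / 7 = 8.6286
deviations (xᵢ − x̄): -0.1286, -0.5286, -1.8286, 17.9714, -5.8286, -2.6286, -7.0286
Σ(xᵢ − x̄)² = 416.8943 ⇒ m₂ = 416.8943/7 = 59.55633
Σ(xᵢ − x̄)³ = 5234.6200 ⇒ m₃ = 5234.6200/7 = 747.80286
m₂^(3/2) = 59.55633^(1.5) = 459.61252
g1 = m₃ / m₂^(3/2) = 747.80286 / 459.61252 ≈ 1.627

1.627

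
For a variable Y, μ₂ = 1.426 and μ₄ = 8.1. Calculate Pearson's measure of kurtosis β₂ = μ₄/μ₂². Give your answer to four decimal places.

μ₂² = 1.426² = 2.03348
μ₄/μ₂² = 8.1 / 2.03348 = 3.98333
β₂ ≈ 3.9833

3.9833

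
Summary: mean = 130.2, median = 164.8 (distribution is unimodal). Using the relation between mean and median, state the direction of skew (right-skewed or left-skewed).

left-skewed

mean − median = 130.2 − 164.8 = -34.6
mean < median ⇒ the longer tail is on the left ⇒ left-skewed (negatively skewed).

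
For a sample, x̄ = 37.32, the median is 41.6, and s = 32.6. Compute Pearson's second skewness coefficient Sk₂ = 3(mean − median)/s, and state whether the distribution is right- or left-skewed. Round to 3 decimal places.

-0.394, left-skewed

Sk₂ = 3(37.32 − 41.6) / 32.6 = 3 × -4.2800 / 32.6
    = -12.8400 / 32.6 ≈ -0.394
Sk₂ < 0 ⇒ mean < median ⇒ left-skewed (negative skew).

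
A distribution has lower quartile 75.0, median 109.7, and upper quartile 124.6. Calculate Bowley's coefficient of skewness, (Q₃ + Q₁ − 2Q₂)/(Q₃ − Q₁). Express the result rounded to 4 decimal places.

-0.3992

numerator: Q₃ + Q₁ − 2Q₂ = 124.6 + 75.0 − 2×109.7 = -19.8000
denominator: Q₃ − Q₁ = 124.6 − 75.0 = 49.6000
Bowley skewness = -19.8000 / 49.6000 ≈ -0.3992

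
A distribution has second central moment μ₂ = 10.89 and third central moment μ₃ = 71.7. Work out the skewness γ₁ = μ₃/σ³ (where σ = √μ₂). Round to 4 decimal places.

σ = √μ₂ = √10.89 = 3.30000
σ³ = μ₂^(3/2) = 35.93700
γ₁ = μ₃/σ³ = 71.7 / 35.93700 ≈ 1.9952

1.9952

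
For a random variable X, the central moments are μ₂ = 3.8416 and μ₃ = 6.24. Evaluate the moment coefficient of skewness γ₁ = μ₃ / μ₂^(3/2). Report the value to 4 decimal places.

σ = √μ₂ = √3.8416 = 1.96000
σ³ = μ₂^(3/2) = 7.52954
γ₁ = μ₃/σ³ = 6.24 / 7.52954 ≈ 0.8287

0.8287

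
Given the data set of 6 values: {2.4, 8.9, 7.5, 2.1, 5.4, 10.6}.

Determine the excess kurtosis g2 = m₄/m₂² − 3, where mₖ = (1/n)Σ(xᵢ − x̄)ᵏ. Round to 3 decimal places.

-1.478

x̄ = 6.1500
Σ(xᵢ − x̄)² = 60.2150 ⇒ m₂ = 10.03583
Σ(xᵢ − x̄)⁴ = 919.7642 ⇒ m₄ = 153.29404
m₂² = 100.71795
g2 = m₄/m₂² − 3 = 1.52201 − 3 ≈ -1.478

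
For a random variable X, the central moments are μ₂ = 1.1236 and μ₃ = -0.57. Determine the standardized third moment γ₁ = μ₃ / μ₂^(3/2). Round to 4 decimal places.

σ = √μ₂ = √1.1236 = 1.06000
σ³ = μ₂^(3/2) = 1.19102
γ₁ = μ₃/σ³ = -0.57 / 1.19102 ≈ -0.4786

-0.4786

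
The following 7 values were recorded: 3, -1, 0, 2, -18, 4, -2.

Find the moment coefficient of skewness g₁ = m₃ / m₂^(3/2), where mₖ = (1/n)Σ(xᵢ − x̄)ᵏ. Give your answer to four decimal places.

x̄ = (3 - 1 + 0 + 2 - 18 + 4 - 2) / 7 = -1.7143
deviations (xᵢ − x̄): 4.7143, 0.7143, 1.7143, 3.7143, -16.2857, 5.7143, -0.2857
Σ(xᵢ − x̄)² = 337.4286 ⇒ m₂ = 337.4286/7 = 48.20408
Σ(xᵢ − x̄)³ = -3971.3878 ⇒ m₃ = -3971.3878/7 = -567.34111
m₂^(3/2) = 48.20408^(1.5) = 334.67689
g₁ = m₃ / m₂^(3/2) = -567.34111 / 334.67689 ≈ -1.6952

-1.6952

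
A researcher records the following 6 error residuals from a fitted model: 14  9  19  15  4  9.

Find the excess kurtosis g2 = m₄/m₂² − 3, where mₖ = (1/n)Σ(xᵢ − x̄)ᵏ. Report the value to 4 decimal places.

x̄ = 11.6667
Σ(xᵢ − x̄)² = 143.3333 ⇒ m₂ = 23.88889
Σ(xᵢ − x̄)⁴ = 6601.1111 ⇒ m₄ = 1100.18519
m₂² = 570.67901
g2 = m₄/m₂² − 3 = 1.92785 − 3 ≈ -1.0721

-1.0721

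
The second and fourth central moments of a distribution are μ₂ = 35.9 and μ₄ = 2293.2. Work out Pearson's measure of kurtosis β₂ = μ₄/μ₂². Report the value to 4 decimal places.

1.7793

μ₂² = 35.9² = 1288.81000
μ₄/μ₂² = 2293.2 / 1288.81000 = 1.77932
β₂ ≈ 1.7793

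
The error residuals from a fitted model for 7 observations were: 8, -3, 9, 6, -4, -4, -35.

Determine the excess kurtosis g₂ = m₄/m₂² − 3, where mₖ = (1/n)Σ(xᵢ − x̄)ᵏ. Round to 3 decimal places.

x̄ = -3.2857
Σ(xᵢ − x̄)² = 1371.4286 ⇒ m₂ = 195.91837
Σ(xᵢ − x̄)⁴ = 1058065.5743 ⇒ m₄ = 151152.22491
m₂² = 38384.00666
g₂ = m₄/m₂² − 3 = 3.93790 − 3 ≈ 0.938

0.938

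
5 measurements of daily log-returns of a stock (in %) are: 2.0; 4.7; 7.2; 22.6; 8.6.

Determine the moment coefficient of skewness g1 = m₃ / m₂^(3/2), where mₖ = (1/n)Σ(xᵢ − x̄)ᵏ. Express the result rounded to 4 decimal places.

1.1320

x̄ = (2.0 + 4.7 + 7.2 + 22.6 + 8.6) / 5 = 9.0200
deviations (xᵢ − x̄): -7.0200, -4.3200, -1.8200, 13.5800, -0.4200
Σ(xᵢ − x̄)² = 255.8480 ⇒ m₂ = 255.8480/5 = 51.16960
Σ(xᵢ − x̄)³ = 2071.7021 ⇒ m₃ = 2071.7021/5 = 414.34042
m₂^(3/2) = 51.16960^(1.5) = 366.03114
g1 = m₃ / m₂^(3/2) = 414.34042 / 366.03114 ≈ 1.1320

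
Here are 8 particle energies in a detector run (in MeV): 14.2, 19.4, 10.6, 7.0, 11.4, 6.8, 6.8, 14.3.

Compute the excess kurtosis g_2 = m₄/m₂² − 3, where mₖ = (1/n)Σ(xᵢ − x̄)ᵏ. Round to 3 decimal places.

x̄ = 11.3125
Σ(xᵢ − x̄)² = 142.5087 ⇒ m₂ = 17.81359
Σ(xᵢ − x̄)⁴ = 5602.7426 ⇒ m₄ = 700.34282
m₂² = 317.32412
g_2 = m₄/m₂² − 3 = 2.20703 − 3 ≈ -0.793

-0.793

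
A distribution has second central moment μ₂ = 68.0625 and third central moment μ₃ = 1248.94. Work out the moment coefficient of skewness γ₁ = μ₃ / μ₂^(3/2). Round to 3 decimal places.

σ = √μ₂ = √68.0625 = 8.25000
σ³ = μ₂^(3/2) = 561.51563
γ₁ = μ₃/σ³ = 1248.94 / 561.51563 ≈ 2.224

2.224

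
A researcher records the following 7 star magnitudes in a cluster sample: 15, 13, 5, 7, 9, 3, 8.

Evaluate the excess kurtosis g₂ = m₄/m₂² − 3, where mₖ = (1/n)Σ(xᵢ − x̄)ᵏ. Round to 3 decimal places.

-1.054

x̄ = 8.5714
Σ(xᵢ − x̄)² = 107.7143 ⇒ m₂ = 15.38776
Σ(xᵢ − x̄)⁴ = 3224.9854 ⇒ m₄ = 460.71220
m₂² = 236.78301
g₂ = m₄/m₂² − 3 = 1.94571 − 3 ≈ -1.054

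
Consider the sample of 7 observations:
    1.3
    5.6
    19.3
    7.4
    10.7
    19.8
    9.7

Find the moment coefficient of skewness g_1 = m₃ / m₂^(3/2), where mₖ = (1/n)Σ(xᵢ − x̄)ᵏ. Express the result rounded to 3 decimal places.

0.291

x̄ = (1.3 + 5.6 + 19.3 + 7.4 + 10.7 + 19.8 + 9.7) / 7 = 10.5429
deviations (xᵢ − x̄): -9.2429, -4.9429, 8.7571, -3.1429, 0.1571, 9.2571, -0.8429
Σ(xᵢ − x̄)² = 282.8571 ⇒ m₂ = 282.8571/7 = 40.40816
Σ(xᵢ − x̄)³ = 522.8291 ⇒ m₃ = 522.8291/7 = 74.68987
m₂^(3/2) = 40.40816^(1.5) = 256.86425
g_1 = m₃ / m₂^(3/2) = 74.68987 / 256.86425 ≈ 0.291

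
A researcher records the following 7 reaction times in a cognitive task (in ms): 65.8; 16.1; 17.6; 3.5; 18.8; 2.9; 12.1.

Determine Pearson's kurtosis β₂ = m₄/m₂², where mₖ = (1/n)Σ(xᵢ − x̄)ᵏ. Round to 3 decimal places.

4.387

x̄ = 19.5429
Σ(xᵢ − x̄)² = 2745.6571 ⇒ m₂ = 392.23673
Σ(xᵢ − x̄)⁴ = 4724600.9535 ⇒ m₄ = 674942.99336
m₂² = 153849.65604
β₂ = m₄/m₂² = 674942.99336 / 153849.65604 ≈ 4.387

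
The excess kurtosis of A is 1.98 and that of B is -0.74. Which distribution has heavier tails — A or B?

Higher excess kurtosis ⇒ heavier tails relative to the normal distribution.
1.98 vs -0.74: the larger is 1.98, so A has heavier tails. (A is leptokurtic — heavier-than-normal tails; the other is platykurtic.)

A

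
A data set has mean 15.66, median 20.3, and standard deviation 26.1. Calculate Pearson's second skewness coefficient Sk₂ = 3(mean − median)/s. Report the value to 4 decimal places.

Sk₂ = 3(15.66 − 20.3) / 26.1 = 3 × -4.6400 / 26.1
    = -13.9200 / 26.1 ≈ -0.5333

-0.5333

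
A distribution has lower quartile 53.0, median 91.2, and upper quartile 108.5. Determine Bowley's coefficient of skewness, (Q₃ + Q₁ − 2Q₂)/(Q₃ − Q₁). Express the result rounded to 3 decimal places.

-0.377

numerator: Q₃ + Q₁ − 2Q₂ = 108.5 + 53.0 − 2×91.2 = -20.9000
denominator: Q₃ − Q₁ = 108.5 − 53.0 = 55.5000
Bowley skewness = -20.9000 / 55.5000 ≈ -0.377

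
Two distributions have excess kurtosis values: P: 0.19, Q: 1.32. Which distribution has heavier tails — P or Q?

Higher excess kurtosis ⇒ heavier tails relative to the normal distribution.
0.19 vs 1.32: the larger is 1.32, so Q has heavier tails.

Q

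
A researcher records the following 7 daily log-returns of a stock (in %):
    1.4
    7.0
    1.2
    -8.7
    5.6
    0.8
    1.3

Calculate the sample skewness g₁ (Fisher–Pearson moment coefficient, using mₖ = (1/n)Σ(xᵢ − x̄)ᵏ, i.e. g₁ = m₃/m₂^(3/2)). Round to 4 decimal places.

-1.0003

x̄ = (1.4 + 7.0 + 1.2 - 8.7 + 5.6 + 0.8 + 1.3) / 7 = 1.2286
deviations (xᵢ − x̄): 0.1714, 5.7714, -0.0286, -9.9286, 4.3714, -0.4286, 0.0714
Σ(xᵢ − x̄)² = 151.2143 ⇒ m₂ = 151.2143/7 = 21.60204
Σ(xᵢ − x̄)³ = -703.0194 ⇒ m₃ = -703.0194/7 = -100.43134
m₂^(3/2) = 21.60204^(1.5) = 100.40196
g₁ = m₃ / m₂^(3/2) = -100.43134 / 100.40196 ≈ -1.0003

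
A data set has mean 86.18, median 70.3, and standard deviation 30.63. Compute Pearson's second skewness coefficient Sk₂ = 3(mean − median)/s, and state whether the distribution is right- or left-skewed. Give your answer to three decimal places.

Sk₂ = 3(86.18 − 70.3) / 30.63 = 3 × 15.8800 / 30.63
    = 47.6400 / 30.63 ≈ 1.555
Sk₂ > 0 ⇒ mean > median ⇒ right-skewed (positive skew).

1.555, right-skewed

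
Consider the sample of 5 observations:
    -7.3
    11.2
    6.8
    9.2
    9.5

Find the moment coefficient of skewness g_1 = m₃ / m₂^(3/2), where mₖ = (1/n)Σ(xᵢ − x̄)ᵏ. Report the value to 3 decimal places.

x̄ = (-7.3 + 11.2 + 6.8 + 9.2 + 9.5) / 5 = 5.8800
deviations (xᵢ − x̄): -13.1800, 5.3200, 0.9200, 3.3200, 3.6200
Σ(xᵢ − x̄)² = 226.9880 ⇒ m₂ = 226.9880/5 = 45.39760
Σ(xᵢ − x̄)³ = -2054.1497 ⇒ m₃ = -2054.1497/5 = -410.82994
m₂^(3/2) = 45.39760^(1.5) = 305.87877
g_1 = m₃ / m₂^(3/2) = -410.82994 / 305.87877 ≈ -1.343

-1.343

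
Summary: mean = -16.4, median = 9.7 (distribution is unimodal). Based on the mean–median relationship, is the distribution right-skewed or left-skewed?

mean − median = -16.4 − 9.7 = -26.1
mean < median ⇒ the longer tail is on the left ⇒ left-skewed (negatively skewed).

left-skewed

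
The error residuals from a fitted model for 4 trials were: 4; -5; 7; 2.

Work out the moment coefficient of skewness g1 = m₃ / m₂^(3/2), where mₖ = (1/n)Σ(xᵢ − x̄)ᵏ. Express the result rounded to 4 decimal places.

x̄ = (4 - 5 + 7 + 2) / 4 = 2.0000
deviations (xᵢ − x̄): 2.0000, -7.0000, 5.0000, 0.0000
Σ(xᵢ − x̄)² = 78.0000 ⇒ m₂ = 78.0000/4 = 19.50000
Σ(xᵢ − x̄)³ = -210.0000 ⇒ m₃ = -210.0000/4 = -52.50000
m₂^(3/2) = 19.50000^(1.5) = 86.10967
g1 = m₃ / m₂^(3/2) = -52.50000 / 86.10967 ≈ -0.6097

-0.6097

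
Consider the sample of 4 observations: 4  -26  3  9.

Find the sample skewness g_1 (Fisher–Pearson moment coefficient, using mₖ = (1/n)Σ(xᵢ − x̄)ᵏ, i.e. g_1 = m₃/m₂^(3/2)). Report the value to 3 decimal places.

x̄ = (4 - 26 + 3 + 9) / 4 = -2.5000
deviations (xᵢ − x̄): 6.5000, -23.5000, 5.5000, 11.5000
Σ(xᵢ − x̄)² = 757.0000 ⇒ m₂ = 757.0000/4 = 189.25000
Σ(xᵢ − x̄)³ = -11016.0000 ⇒ m₃ = -11016.0000/4 = -2754.00000
m₂^(3/2) = 189.25000^(1.5) = 2603.47752
g_1 = m₃ / m₂^(3/2) = -2754.00000 / 2603.47752 ≈ -1.058

-1.058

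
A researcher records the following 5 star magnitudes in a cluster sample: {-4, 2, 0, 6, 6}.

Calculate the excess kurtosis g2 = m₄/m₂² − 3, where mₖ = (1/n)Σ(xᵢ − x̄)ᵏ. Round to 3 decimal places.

x̄ = 2.0000
Σ(xᵢ − x̄)² = 72.0000 ⇒ m₂ = 14.40000
Σ(xᵢ − x̄)⁴ = 1824.0000 ⇒ m₄ = 364.80000
m₂² = 207.36000
g2 = m₄/m₂² − 3 = 1.75926 − 3 ≈ -1.241

-1.241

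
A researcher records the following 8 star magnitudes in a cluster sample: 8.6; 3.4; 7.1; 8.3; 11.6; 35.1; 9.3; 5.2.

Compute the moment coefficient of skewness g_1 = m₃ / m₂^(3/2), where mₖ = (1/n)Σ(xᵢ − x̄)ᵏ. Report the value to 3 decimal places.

1.986

x̄ = (8.6 + 3.4 + 7.1 + 8.3 + 11.6 + 35.1 + 9.3 + 5.2) / 8 = 11.0750
deviations (xᵢ − x̄): -2.4750, -7.6750, -3.9750, -2.7750, 0.5250, 24.0250, -1.7750, -5.8750
Σ(xᵢ − x̄)² = 703.6750 ⇒ m₂ = 703.6750/8 = 87.95938
Σ(xᵢ − x̄)³ = 13107.5797 ⇒ m₃ = 13107.5797/8 = 1638.44747
m₂^(3/2) = 87.95938^(1.5) = 824.94160
g_1 = m₃ / m₂^(3/2) = 1638.44747 / 824.94160 ≈ 1.986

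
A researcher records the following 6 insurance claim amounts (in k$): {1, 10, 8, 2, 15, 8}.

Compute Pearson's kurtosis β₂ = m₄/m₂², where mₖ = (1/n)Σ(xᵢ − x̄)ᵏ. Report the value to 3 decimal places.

x̄ = 7.3333
Σ(xᵢ − x̄)² = 135.3333 ⇒ m₂ = 22.55556
Σ(xᵢ − x̄)⁴ = 5923.7778 ⇒ m₄ = 987.29630
m₂² = 508.75309
β₂ = m₄/m₂² = 987.29630 / 508.75309 ≈ 1.941

1.941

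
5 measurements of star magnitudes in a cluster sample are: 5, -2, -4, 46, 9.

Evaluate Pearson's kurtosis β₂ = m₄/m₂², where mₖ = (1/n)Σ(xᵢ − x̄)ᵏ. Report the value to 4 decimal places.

x̄ = 10.8000
Σ(xᵢ − x̄)² = 1658.8000 ⇒ m₂ = 331.76000
Σ(xᵢ − x̄)⁴ = 1611184.3360 ⇒ m₄ = 322236.86720
m₂² = 110064.69760
β₂ = m₄/m₂² = 322236.86720 / 110064.69760 ≈ 2.9277

2.9277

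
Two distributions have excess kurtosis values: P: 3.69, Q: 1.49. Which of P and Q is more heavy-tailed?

Higher excess kurtosis ⇒ heavier tails relative to the normal distribution.
3.69 vs 1.49: the larger is 3.69, so P has heavier tails.

P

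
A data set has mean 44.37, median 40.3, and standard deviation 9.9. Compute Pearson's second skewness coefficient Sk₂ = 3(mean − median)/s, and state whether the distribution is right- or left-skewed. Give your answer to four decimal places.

Sk₂ = 3(44.37 − 40.3) / 9.9 = 3 × 4.0700 / 9.9
    = 12.2100 / 9.9 ≈ 1.2333
Sk₂ > 0 ⇒ mean > median ⇒ right-skewed (positive skew).

1.2333, right-skewed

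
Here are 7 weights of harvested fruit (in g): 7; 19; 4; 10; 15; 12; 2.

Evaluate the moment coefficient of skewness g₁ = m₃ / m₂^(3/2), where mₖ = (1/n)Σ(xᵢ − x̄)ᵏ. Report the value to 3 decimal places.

0.164

x̄ = (7 + 19 + 4 + 10 + 15 + 12 + 2) / 7 = 9.8571
deviations (xᵢ − x̄): -2.8571, 9.1429, -5.8571, 0.1429, 5.1429, 2.1429, -7.8571
Σ(xᵢ − x̄)² = 218.8571 ⇒ m₂ = 218.8571/7 = 31.26531
Σ(xᵢ − x̄)³ = 200.8163 ⇒ m₃ = 200.8163/7 = 28.68805
m₂^(3/2) = 31.26531^(1.5) = 174.82117
g₁ = m₃ / m₂^(3/2) = 28.68805 / 174.82117 ≈ 0.164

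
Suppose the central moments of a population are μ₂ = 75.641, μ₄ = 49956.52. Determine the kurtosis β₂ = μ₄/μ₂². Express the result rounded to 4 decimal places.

μ₂² = 75.641² = 5721.56088
μ₄/μ₂² = 49956.52 / 5721.56088 = 8.73127
β₂ ≈ 8.7313

8.7313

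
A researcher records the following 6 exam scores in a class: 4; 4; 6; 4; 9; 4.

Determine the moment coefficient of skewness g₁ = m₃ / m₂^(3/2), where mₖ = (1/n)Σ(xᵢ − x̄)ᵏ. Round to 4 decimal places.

1.3023

x̄ = (4 + 4 + 6 + 4 + 9 + 4) / 6 = 5.1667
deviations (xᵢ − x̄): -1.1667, -1.1667, 0.8333, -1.1667, 3.8333, -1.1667
Σ(xᵢ − x̄)² = 20.8333 ⇒ m₂ = 20.8333/6 = 3.47222
Σ(xᵢ − x̄)³ = 50.5556 ⇒ m₃ = 50.5556/6 = 8.42593
m₂^(3/2) = 3.47222^(1.5) = 6.47010
g₁ = m₃ / m₂^(3/2) = 8.42593 / 6.47010 ≈ 1.3023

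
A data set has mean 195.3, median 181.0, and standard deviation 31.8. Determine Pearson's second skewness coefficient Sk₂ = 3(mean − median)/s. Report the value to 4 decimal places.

Sk₂ = 3(195.3 − 181.0) / 31.8 = 3 × 14.3000 / 31.8
    = 42.9000 / 31.8 ≈ 1.3491

1.3491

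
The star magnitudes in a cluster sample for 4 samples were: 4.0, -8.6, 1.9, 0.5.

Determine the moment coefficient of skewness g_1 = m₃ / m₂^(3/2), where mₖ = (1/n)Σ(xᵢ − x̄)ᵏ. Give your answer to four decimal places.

-0.9237

x̄ = (4.0 - 8.6 + 1.9 + 0.5) / 4 = -0.5500
deviations (xᵢ − x̄): 4.5500, -8.0500, 2.4500, 1.0500
Σ(xᵢ − x̄)² = 92.6100 ⇒ m₂ = 92.6100/4 = 23.15250
Σ(xᵢ − x̄)³ = -411.6000 ⇒ m₃ = -411.6000/4 = -102.90000
m₂^(3/2) = 23.15250^(1.5) = 111.40299
g_1 = m₃ / m₂^(3/2) = -102.90000 / 111.40299 ≈ -0.9237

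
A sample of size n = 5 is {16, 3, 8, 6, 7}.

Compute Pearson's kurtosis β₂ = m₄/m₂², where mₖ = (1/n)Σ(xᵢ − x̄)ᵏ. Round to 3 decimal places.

x̄ = 8.0000
Σ(xᵢ − x̄)² = 94.0000 ⇒ m₂ = 18.80000
Σ(xᵢ − x̄)⁴ = 4738.0000 ⇒ m₄ = 947.60000
m₂² = 353.44000
β₂ = m₄/m₂² = 947.60000 / 353.44000 ≈ 2.681

2.681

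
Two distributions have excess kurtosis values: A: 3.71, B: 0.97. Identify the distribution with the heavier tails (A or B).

Higher excess kurtosis ⇒ heavier tails relative to the normal distribution.
3.71 vs 0.97: the larger is 3.71, so A has heavier tails.

A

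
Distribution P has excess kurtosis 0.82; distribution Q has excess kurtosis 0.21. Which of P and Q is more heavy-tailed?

Higher excess kurtosis ⇒ heavier tails relative to the normal distribution.
0.82 vs 0.21: the larger is 0.82, so P has heavier tails.

P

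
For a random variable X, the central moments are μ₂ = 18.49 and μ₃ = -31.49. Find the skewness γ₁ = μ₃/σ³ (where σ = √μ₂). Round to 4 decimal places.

σ = √μ₂ = √18.49 = 4.30000
σ³ = μ₂^(3/2) = 79.50700
γ₁ = μ₃/σ³ = -31.49 / 79.50700 ≈ -0.3961

-0.3961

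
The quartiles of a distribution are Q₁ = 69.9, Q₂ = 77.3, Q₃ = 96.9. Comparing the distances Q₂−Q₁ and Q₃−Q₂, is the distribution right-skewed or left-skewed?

right-skewed

Q₂ − Q₁ = 7.4;  Q₃ − Q₂ = 19.6
Q₃ − Q₂ > Q₂ − Q₁ ⇒ the upper half is more spread out ⇒ right-skewed.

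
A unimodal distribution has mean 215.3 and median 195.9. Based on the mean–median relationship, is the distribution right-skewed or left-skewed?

mean − median = 215.3 − 195.9 = 19.4
mean > median ⇒ the longer tail is on the right ⇒ right-skewed (positively skewed).

right-skewed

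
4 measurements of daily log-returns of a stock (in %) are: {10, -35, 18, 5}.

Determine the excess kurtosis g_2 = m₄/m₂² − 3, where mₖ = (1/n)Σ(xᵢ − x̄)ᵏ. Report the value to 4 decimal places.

-0.7893

x̄ = -0.5000
Σ(xᵢ − x̄)² = 1673.0000 ⇒ m₂ = 418.25000
Σ(xᵢ − x̄)⁴ = 1546900.2500 ⇒ m₄ = 386725.06250
m₂² = 174933.06250
g_2 = m₄/m₂² − 3 = 2.21070 − 3 ≈ -0.7893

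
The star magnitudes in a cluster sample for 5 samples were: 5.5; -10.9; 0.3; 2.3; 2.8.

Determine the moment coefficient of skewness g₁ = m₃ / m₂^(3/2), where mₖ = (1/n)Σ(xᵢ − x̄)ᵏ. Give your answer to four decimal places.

x̄ = (5.5 - 10.9 + 0.3 + 2.3 + 2.8) / 5 = 0.0000
deviations (xᵢ − x̄): 5.5000, -10.9000, 0.3000, 2.3000, 2.8000
Σ(xᵢ − x̄)² = 162.2800 ⇒ m₂ = 162.2800/5 = 32.45600
Σ(xᵢ − x̄)³ = -1094.5080 ⇒ m₃ = -1094.5080/5 = -218.90160
m₂^(3/2) = 32.45600^(1.5) = 184.90238
g₁ = m₃ / m₂^(3/2) = -218.90160 / 184.90238 ≈ -1.1839

-1.1839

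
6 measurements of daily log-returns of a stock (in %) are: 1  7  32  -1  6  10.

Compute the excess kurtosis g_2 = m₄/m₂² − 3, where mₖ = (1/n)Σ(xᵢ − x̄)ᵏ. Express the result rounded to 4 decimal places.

0.4475

x̄ = 9.1667
Σ(xᵢ − x̄)² = 706.8333 ⇒ m₂ = 117.80556
Σ(xᵢ − x̄)⁴ = 287072.1528 ⇒ m₄ = 47845.35880
m₂² = 13878.14892
g_2 = m₄/m₂² − 3 = 3.44753 − 3 ≈ 0.4475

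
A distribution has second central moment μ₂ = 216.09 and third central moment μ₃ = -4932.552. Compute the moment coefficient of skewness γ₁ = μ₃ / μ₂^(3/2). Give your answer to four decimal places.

-1.5528

σ = √μ₂ = √216.09 = 14.70000
σ³ = μ₂^(3/2) = 3176.52300
γ₁ = μ₃/σ³ = -4932.552 / 3176.52300 ≈ -1.5528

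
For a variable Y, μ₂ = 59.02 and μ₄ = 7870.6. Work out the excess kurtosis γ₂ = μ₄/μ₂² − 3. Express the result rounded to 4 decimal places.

μ₂² = 59.02² = 3483.36040
μ₄/μ₂² = 7870.6 / 3483.36040 = 2.25948
γ₂ = 2.25948 − 3 ≈ -0.7405

-0.7405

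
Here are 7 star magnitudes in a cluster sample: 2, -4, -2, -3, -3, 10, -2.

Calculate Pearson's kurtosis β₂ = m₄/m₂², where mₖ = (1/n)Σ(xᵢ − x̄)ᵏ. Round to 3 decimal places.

x̄ = -0.2857
Σ(xᵢ − x̄)² = 145.4286 ⇒ m₂ = 20.77551
Σ(xᵢ − x̄)⁴ = 11536.2274 ⇒ m₄ = 1648.03249
m₂² = 431.62182
β₂ = m₄/m₂² = 1648.03249 / 431.62182 ≈ 3.818

3.818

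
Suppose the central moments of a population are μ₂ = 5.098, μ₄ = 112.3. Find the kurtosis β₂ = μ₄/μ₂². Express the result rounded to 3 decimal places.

4.321

μ₂² = 5.098² = 25.98960
μ₄/μ₂² = 112.3 / 25.98960 = 4.32096
β₂ ≈ 4.321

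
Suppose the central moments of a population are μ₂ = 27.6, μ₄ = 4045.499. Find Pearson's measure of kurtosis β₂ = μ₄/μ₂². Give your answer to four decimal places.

5.3107

μ₂² = 27.6² = 761.76000
μ₄/μ₂² = 4045.499 / 761.76000 = 5.31073
β₂ ≈ 5.3107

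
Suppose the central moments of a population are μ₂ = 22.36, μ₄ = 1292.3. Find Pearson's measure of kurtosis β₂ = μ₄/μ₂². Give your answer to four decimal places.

2.5848

μ₂² = 22.36² = 499.96960
μ₄/μ₂² = 1292.3 / 499.96960 = 2.58476
β₂ ≈ 2.5848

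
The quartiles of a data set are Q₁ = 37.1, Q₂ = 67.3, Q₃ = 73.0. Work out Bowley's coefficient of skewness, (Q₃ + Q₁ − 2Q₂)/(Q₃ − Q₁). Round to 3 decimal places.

-0.682

numerator: Q₃ + Q₁ − 2Q₂ = 73.0 + 37.1 − 2×67.3 = -24.5000
denominator: Q₃ − Q₁ = 73.0 − 37.1 = 35.9000
Bowley skewness = -24.5000 / 35.9000 ≈ -0.682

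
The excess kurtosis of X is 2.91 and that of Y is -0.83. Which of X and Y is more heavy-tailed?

X

Higher excess kurtosis ⇒ heavier tails relative to the normal distribution.
2.91 vs -0.83: the larger is 2.91, so X has heavier tails. (X is leptokurtic — heavier-than-normal tails; the other is platykurtic.)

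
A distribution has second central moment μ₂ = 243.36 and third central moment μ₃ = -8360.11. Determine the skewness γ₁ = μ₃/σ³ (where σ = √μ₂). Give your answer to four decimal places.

σ = √μ₂ = √243.36 = 15.60000
σ³ = μ₂^(3/2) = 3796.41600
γ₁ = μ₃/σ³ = -8360.11 / 3796.41600 ≈ -2.2021

-2.2021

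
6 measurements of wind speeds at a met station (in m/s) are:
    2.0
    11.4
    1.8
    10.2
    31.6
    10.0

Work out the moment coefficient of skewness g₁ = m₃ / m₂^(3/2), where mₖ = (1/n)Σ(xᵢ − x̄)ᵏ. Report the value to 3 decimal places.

x̄ = (2.0 + 11.4 + 1.8 + 10.2 + 31.6 + 10.0) / 6 = 11.1667
deviations (xᵢ − x̄): -9.1667, 0.2333, -9.3667, -0.9667, 20.4333, -1.1667
Σ(xᵢ − x̄)² = 591.6333 ⇒ m₂ = 591.6333/6 = 98.60556
Σ(xᵢ − x̄)³ = 6936.8356 ⇒ m₃ = 6936.8356/6 = 1156.13926
m₂^(3/2) = 98.60556^(1.5) = 979.15642
g₁ = m₃ / m₂^(3/2) = 1156.13926 / 979.15642 ≈ 1.181

1.181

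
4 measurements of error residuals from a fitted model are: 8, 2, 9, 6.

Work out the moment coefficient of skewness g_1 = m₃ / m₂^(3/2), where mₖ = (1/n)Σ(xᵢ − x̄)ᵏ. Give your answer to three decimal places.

x̄ = (8 + 2 + 9 + 6) / 4 = 6.2500
deviations (xᵢ − x̄): 1.7500, -4.2500, 2.7500, -0.2500
Σ(xᵢ − x̄)² = 28.7500 ⇒ m₂ = 28.7500/4 = 7.18750
Σ(xᵢ − x̄)³ = -50.6250 ⇒ m₃ = -50.6250/4 = -12.65625
m₂^(3/2) = 7.18750^(1.5) = 19.26934
g_1 = m₃ / m₂^(3/2) = -12.65625 / 19.26934 ≈ -0.657

-0.657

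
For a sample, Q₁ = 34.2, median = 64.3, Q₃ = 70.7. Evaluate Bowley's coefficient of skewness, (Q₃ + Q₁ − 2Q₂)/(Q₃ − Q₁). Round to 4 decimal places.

-0.6493

numerator: Q₃ + Q₁ − 2Q₂ = 70.7 + 34.2 − 2×64.3 = -23.7000
denominator: Q₃ − Q₁ = 70.7 − 34.2 = 36.5000
Bowley skewness = -23.7000 / 36.5000 ≈ -0.6493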